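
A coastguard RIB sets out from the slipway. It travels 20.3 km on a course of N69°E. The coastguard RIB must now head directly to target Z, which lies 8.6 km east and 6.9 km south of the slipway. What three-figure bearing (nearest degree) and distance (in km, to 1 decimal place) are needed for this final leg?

Leg 1 (N69°E, 20.3 km): east 20.3 sin 69° = 18.95, north 20.3 cos 69° = 7.27
Current position: (18.95, 7.27). Target: (8.6, -6.9). Remaining: Δeast = -10.35, Δnorth = -14.17.
Bearing = atan2(-10.35, -14.17) mod 360° = 216.14°; distance = √((-10.35)² + (-14.17)²) = 17.552 km.

216°, 17.6 km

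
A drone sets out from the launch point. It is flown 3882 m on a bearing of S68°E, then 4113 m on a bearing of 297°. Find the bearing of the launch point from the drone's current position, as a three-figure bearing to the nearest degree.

171°

Leg 1 (S68°E, 3882 m): east 3882 sin 112° = 3599.33, north 3882 cos 112° = -1454.22
Leg 2 (297°, 4113 m): east 4113 sin 297° = -3664.71, north 4113 cos 297° = 1867.26
Net displacement: -65.38 east, 413.04 north. Direction back to start is (65.38, -413.04): bearing = atan2(65.38, -413.04) mod 360° = 171.01° ≈ 171°.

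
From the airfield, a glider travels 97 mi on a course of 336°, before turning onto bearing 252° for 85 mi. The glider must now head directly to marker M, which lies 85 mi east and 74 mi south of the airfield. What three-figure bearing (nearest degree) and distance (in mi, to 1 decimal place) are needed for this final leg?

Leg 1 (336°, 97 mi): east 97 sin 336° = -39.45, north 97 cos 336° = 88.61
Leg 2 (252°, 85 mi): east 85 sin 252° = -80.84, north 85 cos 252° = -26.27
Current position: (-120.29, 62.35). Target: (85, -74). Remaining: Δeast = 205.29, Δnorth = -136.35.
Bearing = atan2(205.29, -136.35) mod 360° = 123.59°; distance = √((205.29)² + (-136.35)²) = 246.447 mi.

124°, 246.4 mi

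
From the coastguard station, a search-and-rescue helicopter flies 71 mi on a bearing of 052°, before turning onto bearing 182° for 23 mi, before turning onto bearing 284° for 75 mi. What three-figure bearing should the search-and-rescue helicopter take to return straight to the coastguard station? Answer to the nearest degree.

156°

Leg 1 (052°, 71 mi): east 71 sin 52° = 55.95, north 71 cos 52° = 43.71
Leg 2 (182°, 23 mi): east 23 sin 182° = -0.80, north 23 cos 182° = -22.99
Leg 3 (284°, 75 mi): east 75 sin 284° = -72.77, north 75 cos 284° = 18.14
Net displacement: -17.63 east, 38.87 north. Direction back to start is (17.63, -38.87): bearing = atan2(17.63, -38.87) mod 360° = 155.61° ≈ 156°.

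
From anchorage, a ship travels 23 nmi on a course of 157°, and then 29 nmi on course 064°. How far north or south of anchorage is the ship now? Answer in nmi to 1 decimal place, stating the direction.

8.5 nmi south

Leg 1 (157°, 23 nmi): east 23 sin 157° = 8.99, north 23 cos 157° = -21.17
Leg 2 (064°, 29 nmi): east 29 sin 64° = 26.07, north 29 cos 64° = 12.71
Net north component: -8.46 nmi.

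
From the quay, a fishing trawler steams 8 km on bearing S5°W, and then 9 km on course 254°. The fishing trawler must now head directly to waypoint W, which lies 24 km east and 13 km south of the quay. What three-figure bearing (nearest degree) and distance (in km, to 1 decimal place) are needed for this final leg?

Leg 1 (S5°W, 8 km): east 8 sin 185° = -0.70, north 8 cos 185° = -7.97
Leg 2 (254°, 9 km): east 9 sin 254° = -8.65, north 9 cos 254° = -2.48
Current position: (-9.35, -10.45). Target: (24, -13). Remaining: Δeast = 33.35, Δnorth = -2.55.
Bearing = atan2(33.35, -2.55) mod 360° = 94.37°; distance = √((33.35)² + (-2.55)²) = 33.446 km.

094°, 33.4 km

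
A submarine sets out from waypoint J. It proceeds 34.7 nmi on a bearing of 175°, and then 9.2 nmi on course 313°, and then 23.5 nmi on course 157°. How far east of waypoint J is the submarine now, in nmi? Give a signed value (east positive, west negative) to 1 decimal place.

Leg 1 (175°, 34.7 nmi): east 34.7 sin 175° = 3.02, north 34.7 cos 175° = -34.57
Leg 2 (313°, 9.2 nmi): east 9.2 sin 313° = -6.73, north 9.2 cos 313° = 6.27
Leg 3 (157°, 23.5 nmi): east 23.5 sin 157° = 9.18, north 23.5 cos 157° = -21.63
Net east component: 5.48 nmi.

5.5 nmi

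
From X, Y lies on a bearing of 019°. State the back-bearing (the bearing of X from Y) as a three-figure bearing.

Back-bearing = 019° + 180° = 199°.

199°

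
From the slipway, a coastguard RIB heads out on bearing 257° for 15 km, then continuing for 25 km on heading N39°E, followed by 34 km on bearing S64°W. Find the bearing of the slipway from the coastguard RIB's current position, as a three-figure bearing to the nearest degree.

Leg 1 (257°, 15 km): east 15 sin 257° = -14.62, north 15 cos 257° = -3.37
Leg 2 (N39°E, 25 km): east 25 sin 39° = 15.73, north 25 cos 39° = 19.43
Leg 3 (S64°W, 34 km): east 34 sin 244° = -30.56, north 34 cos 244° = -14.90
Net displacement: -29.44 east, 1.15 north. Direction back to start is (29.44, -1.15): bearing = atan2(29.44, -1.15) mod 360° = 92.24° ≈ 092°.

092°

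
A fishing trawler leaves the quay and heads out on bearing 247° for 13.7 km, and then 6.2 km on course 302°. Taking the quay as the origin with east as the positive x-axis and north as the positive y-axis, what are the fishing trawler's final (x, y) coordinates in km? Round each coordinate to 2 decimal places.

(-17.87, -2.07)

Leg 1 (247°, 13.7 km): east 13.7 sin 247° = -12.61, north 13.7 cos 247° = -5.35
Leg 2 (302°, 6.2 km): east 6.2 sin 302° = -5.26, north 6.2 cos 302° = 3.29
Summing: -17.87 km east, -2.07 km north → (-17.87, -2.07).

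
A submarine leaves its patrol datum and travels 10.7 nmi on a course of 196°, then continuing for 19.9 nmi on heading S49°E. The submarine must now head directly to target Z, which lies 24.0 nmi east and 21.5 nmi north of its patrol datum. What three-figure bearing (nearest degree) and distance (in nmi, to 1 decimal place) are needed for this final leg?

015°, 46.4 nmi

Leg 1 (196°, 10.7 nmi): east 10.7 sin 196° = -2.95, north 10.7 cos 196° = -10.29
Leg 2 (S49°E, 19.9 nmi): east 19.9 sin 131° = 15.02, north 19.9 cos 131° = -13.06
Current position: (12.07, -23.34). Target: (24.0, 21.5). Remaining: Δeast = 11.93, Δnorth = 44.84.
Bearing = atan2(11.93, 44.84) mod 360° = 14.90°; distance = √((11.93)² + (44.84)²) = 46.401 nmi.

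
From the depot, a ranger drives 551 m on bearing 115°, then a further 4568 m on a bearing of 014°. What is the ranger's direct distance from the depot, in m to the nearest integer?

Leg 1 (115°, 551 m): east 551 sin 115° = 499.38, north 551 cos 115° = -232.86
Leg 2 (014°, 4568 m): east 4568 sin 14° = 1105.10, north 4568 cos 14° = 4432.31
Net: 1604.47 east, 4199.45 north. Distance = √((1604.47)² + (4199.45)²) = 4495.521 m.

4496 m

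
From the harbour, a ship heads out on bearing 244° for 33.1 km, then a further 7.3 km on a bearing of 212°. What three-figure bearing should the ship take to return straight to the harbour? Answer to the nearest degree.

Leg 1 (244°, 33.1 km): east 33.1 sin 244° = -29.75, north 33.1 cos 244° = -14.51
Leg 2 (212°, 7.3 km): east 7.3 sin 212° = -3.87, north 7.3 cos 212° = -6.19
Net displacement: -33.62 east, -20.70 north. Direction back to start is (33.62, 20.70): bearing = atan2(33.62, 20.70) mod 360° = 58.38° ≈ 058°.

058°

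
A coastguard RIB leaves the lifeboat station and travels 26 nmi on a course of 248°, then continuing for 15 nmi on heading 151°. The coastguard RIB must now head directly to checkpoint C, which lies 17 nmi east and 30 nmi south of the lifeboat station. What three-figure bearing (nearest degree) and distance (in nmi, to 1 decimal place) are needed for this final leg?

102°, 34.6 nmi

Leg 1 (248°, 26 nmi): east 26 sin 248° = -24.11, north 26 cos 248° = -9.74
Leg 2 (151°, 15 nmi): east 15 sin 151° = 7.27, north 15 cos 151° = -13.12
Current position: (-16.83, -22.86). Target: (17, -30). Remaining: Δeast = 33.83, Δnorth = -7.14.
Bearing = atan2(33.83, -7.14) mod 360° = 101.92°; distance = √((33.83)² + (-7.14)²) = 34.580 nmi.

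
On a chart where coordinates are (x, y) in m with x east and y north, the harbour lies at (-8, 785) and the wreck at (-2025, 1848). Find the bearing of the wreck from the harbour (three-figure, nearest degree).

Δeast = -2025 − -8 = -2017.00; Δnorth = 1848 − 785 = 1063.00.
Bearing = atan2(Δeast, Δnorth) mod 360° = 297.79° ≈ 298°.

298°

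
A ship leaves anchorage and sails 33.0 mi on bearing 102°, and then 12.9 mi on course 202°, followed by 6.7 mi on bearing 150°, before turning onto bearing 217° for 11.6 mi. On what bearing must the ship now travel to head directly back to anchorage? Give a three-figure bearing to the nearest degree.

Leg 1 (102°, 33.0 mi): east 33.0 sin 102° = 32.28, north 33.0 cos 102° = -6.86
Leg 2 (202°, 12.9 mi): east 12.9 sin 202° = -4.83, north 12.9 cos 202° = -11.96
Leg 3 (150°, 6.7 mi): east 6.7 sin 150° = 3.35, north 6.7 cos 150° = -5.80
Leg 4 (217°, 11.6 mi): east 11.6 sin 217° = -6.98, north 11.6 cos 217° = -9.26
Net displacement: 23.82 east, -33.89 north. Direction back to start is (-23.82, 33.89): bearing = atan2(-23.82, 33.89) mod 360° = 324.90° ≈ 325°.

325°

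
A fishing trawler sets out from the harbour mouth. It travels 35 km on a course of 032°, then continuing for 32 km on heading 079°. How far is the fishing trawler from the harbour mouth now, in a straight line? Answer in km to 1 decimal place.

61.5 km

Leg 1 (032°, 35 km): east 35 sin 32° = 18.55, north 35 cos 32° = 29.68
Leg 2 (079°, 32 km): east 32 sin 79° = 31.41, north 32 cos 79° = 6.11
Net: 49.96 east, 35.79 north. Distance = √((49.96)² + (35.79)²) = 61.455 km.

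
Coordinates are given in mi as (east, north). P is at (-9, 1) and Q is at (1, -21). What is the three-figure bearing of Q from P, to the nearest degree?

156°

Δeast = 1 − -9 = 10.00; Δnorth = -21 − 1 = -22.00.
Bearing = atan2(Δeast, Δnorth) mod 360° = 155.56° ≈ 156°.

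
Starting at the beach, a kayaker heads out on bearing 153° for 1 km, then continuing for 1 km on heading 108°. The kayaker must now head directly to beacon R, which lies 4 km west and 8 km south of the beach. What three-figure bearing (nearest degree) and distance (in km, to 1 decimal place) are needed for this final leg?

218°, 8.7 km

Leg 1 (153°, 1 km): east 1 sin 153° = 0.45, north 1 cos 153° = -0.89
Leg 2 (108°, 1 km): east 1 sin 108° = 0.95, north 1 cos 108° = -0.31
Current position: (1.41, -1.20). Target: (-4, -8). Remaining: Δeast = -5.41, Δnorth = -6.80.
Bearing = atan2(-5.41, -6.80) mod 360° = 218.48°; distance = √((-5.41)² + (-6.80)²) = 8.686 km.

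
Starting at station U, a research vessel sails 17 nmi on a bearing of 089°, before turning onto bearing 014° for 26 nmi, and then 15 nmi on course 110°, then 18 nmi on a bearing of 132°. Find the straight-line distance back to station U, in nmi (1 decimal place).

Leg 1 (089°, 17 nmi): east 17 sin 89° = 17.00, north 17 cos 89° = 0.30
Leg 2 (014°, 26 nmi): east 26 sin 14° = 6.29, north 26 cos 14° = 25.23
Leg 3 (110°, 15 nmi): east 15 sin 110° = 14.10, north 15 cos 110° = -5.13
Leg 4 (132°, 18 nmi): east 18 sin 132° = 13.38, north 18 cos 132° = -12.04
Net: 50.76 east, 8.35 north. Distance = √((50.76)² + (8.35)²) = 51.442 nmi.

51.4 nmi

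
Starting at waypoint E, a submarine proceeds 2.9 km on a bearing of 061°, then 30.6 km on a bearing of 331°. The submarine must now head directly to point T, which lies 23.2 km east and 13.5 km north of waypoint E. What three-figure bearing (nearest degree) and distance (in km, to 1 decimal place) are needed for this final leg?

Leg 1 (061°, 2.9 km): east 2.9 sin 61° = 2.54, north 2.9 cos 61° = 1.41
Leg 2 (331°, 30.6 km): east 30.6 sin 331° = -14.84, north 30.6 cos 331° = 26.76
Current position: (-12.30, 28.17). Target: (23.2, 13.5). Remaining: Δeast = 35.50, Δnorth = -14.67.
Bearing = atan2(35.50, -14.67) mod 360° = 112.45°; distance = √((35.50)² + (-14.67)²) = 38.410 km.

112°, 38.4 km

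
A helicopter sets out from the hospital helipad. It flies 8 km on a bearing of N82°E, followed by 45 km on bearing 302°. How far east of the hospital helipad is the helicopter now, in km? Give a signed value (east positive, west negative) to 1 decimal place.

-30.2 km

Leg 1 (N82°E, 8 km): east 8 sin 82° = 7.92, north 8 cos 82° = 1.11
Leg 2 (302°, 45 km): east 45 sin 302° = -38.16, north 45 cos 302° = 23.85
Net east component: -30.24 km.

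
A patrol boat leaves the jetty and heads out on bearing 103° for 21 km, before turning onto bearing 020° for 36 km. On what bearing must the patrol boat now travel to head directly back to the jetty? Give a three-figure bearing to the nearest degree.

Leg 1 (103°, 21 km): east 21 sin 103° = 20.46, north 21 cos 103° = -4.72
Leg 2 (020°, 36 km): east 36 sin 20° = 12.31, north 36 cos 20° = 33.83
Net displacement: 32.77 east, 29.10 north. Direction back to start is (-32.77, -29.10): bearing = atan2(-32.77, -29.10) mod 360° = 228.39° ≈ 228°.

228°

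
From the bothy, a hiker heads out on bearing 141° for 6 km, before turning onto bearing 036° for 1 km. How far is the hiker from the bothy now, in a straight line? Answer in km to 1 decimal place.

Leg 1 (141°, 6 km): east 6 sin 141° = 3.78, north 6 cos 141° = -4.66
Leg 2 (036°, 1 km): east 1 sin 36° = 0.59, north 1 cos 36° = 0.81
Net: 4.36 east, -3.85 north. Distance = √((4.36)² + (-3.85)²) = 5.822 km.

5.8 km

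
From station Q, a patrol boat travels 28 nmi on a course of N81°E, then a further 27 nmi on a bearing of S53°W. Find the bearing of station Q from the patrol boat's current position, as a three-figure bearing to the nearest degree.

Leg 1 (N81°E, 28 nmi): east 28 sin 81° = 27.66, north 28 cos 81° = 4.38
Leg 2 (S53°W, 27 nmi): east 27 sin 233° = -21.56, north 27 cos 233° = -16.25
Net displacement: 6.09 east, -11.87 north. Direction back to start is (-6.09, 11.87): bearing = atan2(-6.09, 11.87) mod 360° = 332.83° ≈ 333°.

333°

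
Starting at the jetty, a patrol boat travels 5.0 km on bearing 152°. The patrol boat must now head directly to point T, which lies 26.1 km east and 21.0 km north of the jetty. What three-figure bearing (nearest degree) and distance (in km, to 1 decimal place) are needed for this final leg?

Leg 1 (152°, 5.0 km): east 5.0 sin 152° = 2.35, north 5.0 cos 152° = -4.41
Current position: (2.35, -4.41). Target: (26.1, 21.0). Remaining: Δeast = 23.75, Δnorth = 25.41.
Bearing = atan2(23.75, 25.41) mod 360° = 43.06°; distance = √((23.75)² + (25.41)²) = 34.786 km.

043°, 34.8 km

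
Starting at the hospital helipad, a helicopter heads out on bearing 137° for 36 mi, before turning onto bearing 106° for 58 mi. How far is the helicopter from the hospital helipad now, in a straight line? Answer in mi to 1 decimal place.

Leg 1 (137°, 36 mi): east 36 sin 137° = 24.55, north 36 cos 137° = -26.33
Leg 2 (106°, 58 mi): east 58 sin 106° = 55.75, north 58 cos 106° = -15.99
Net: 80.31 east, -42.32 north. Distance = √((80.31)² + (-42.32)²) = 90.772 mi.

90.8 mi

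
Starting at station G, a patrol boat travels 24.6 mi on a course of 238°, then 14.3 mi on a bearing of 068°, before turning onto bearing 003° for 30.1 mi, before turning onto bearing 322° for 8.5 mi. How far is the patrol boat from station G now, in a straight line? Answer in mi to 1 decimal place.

31.2 mi

Leg 1 (238°, 24.6 mi): east 24.6 sin 238° = -20.86, north 24.6 cos 238° = -13.04
Leg 2 (068°, 14.3 mi): east 14.3 sin 68° = 13.26, north 14.3 cos 68° = 5.36
Leg 3 (003°, 30.1 mi): east 30.1 sin 3° = 1.58, north 30.1 cos 3° = 30.06
Leg 4 (322°, 8.5 mi): east 8.5 sin 322° = -5.23, north 8.5 cos 322° = 6.70
Net: -11.26 east, 29.08 north. Distance = √((-11.26)² + (29.08)²) = 31.182 mi.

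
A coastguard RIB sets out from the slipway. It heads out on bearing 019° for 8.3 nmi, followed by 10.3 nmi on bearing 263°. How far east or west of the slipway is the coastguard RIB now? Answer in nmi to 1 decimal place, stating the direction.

7.5 nmi west

Leg 1 (019°, 8.3 nmi): east 8.3 sin 19° = 2.70, north 8.3 cos 19° = 7.85
Leg 2 (263°, 10.3 nmi): east 10.3 sin 263° = -10.22, north 10.3 cos 263° = -1.26
Net east component: -7.52 nmi.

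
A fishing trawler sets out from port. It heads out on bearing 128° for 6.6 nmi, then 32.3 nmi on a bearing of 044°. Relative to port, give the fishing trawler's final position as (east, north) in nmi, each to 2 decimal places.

Leg 1 (128°, 6.6 nmi): east 6.6 sin 128° = 5.20, north 6.6 cos 128° = -4.06
Leg 2 (044°, 32.3 nmi): east 32.3 sin 44° = 22.44, north 32.3 cos 44° = 23.23
Summing: 27.64 nmi east, 19.17 nmi north → (27.64, 19.17).

(27.64, 19.17)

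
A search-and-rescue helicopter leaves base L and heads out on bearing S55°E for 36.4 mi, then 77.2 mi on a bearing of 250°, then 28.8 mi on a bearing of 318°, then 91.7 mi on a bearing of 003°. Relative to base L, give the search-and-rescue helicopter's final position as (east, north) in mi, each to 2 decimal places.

(-57.20, 65.69)

Leg 1 (S55°E, 36.4 mi): east 36.4 sin 125° = 29.82, north 36.4 cos 125° = -20.88
Leg 2 (250°, 77.2 mi): east 77.2 sin 250° = -72.54, north 77.2 cos 250° = -26.40
Leg 3 (318°, 28.8 mi): east 28.8 sin 318° = -19.27, north 28.8 cos 318° = 21.40
Leg 4 (003°, 91.7 mi): east 91.7 sin 3° = 4.80, north 91.7 cos 3° = 91.57
Summing: -57.20 mi east, 65.69 mi north → (-57.20, 65.69).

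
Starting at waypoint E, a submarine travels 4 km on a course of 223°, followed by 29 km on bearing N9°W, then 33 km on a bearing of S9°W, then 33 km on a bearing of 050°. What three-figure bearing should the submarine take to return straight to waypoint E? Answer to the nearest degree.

Leg 1 (223°, 4 km): east 4 sin 223° = -2.73, north 4 cos 223° = -2.93
Leg 2 (N9°W, 29 km): east 29 sin 351° = -4.54, north 29 cos 351° = 28.64
Leg 3 (S9°W, 33 km): east 33 sin 189° = -5.16, north 33 cos 189° = -32.59
Leg 4 (050°, 33 km): east 33 sin 50° = 25.28, north 33 cos 50° = 21.21
Net displacement: 12.85 east, 14.34 north. Direction back to start is (-12.85, -14.34): bearing = atan2(-12.85, -14.34) mod 360° = 221.88° ≈ 222°.

222°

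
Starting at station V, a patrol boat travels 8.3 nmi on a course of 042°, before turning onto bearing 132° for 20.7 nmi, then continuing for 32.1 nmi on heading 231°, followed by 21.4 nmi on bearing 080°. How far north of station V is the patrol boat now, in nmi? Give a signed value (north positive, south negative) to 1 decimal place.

Leg 1 (042°, 8.3 nmi): east 8.3 sin 42° = 5.55, north 8.3 cos 42° = 6.17
Leg 2 (132°, 20.7 nmi): east 20.7 sin 132° = 15.38, north 20.7 cos 132° = -13.85
Leg 3 (231°, 32.1 nmi): east 32.1 sin 231° = -24.95, north 32.1 cos 231° = -20.20
Leg 4 (080°, 21.4 nmi): east 21.4 sin 80° = 21.07, north 21.4 cos 80° = 3.72
Net north component: -24.17 nmi.

-24.2 nmi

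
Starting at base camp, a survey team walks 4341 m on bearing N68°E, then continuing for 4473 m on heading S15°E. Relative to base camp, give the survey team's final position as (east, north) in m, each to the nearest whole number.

Leg 1 (N68°E, 4341 m): east 4341 sin 68° = 4024.91, north 4341 cos 68° = 1626.17
Leg 2 (S15°E, 4473 m): east 4473 sin 165° = 1157.70, north 4473 cos 165° = -4320.59
Summing: 5182.60 m east, -2694.42 m north → (5183, -2694).

(5183, -2694)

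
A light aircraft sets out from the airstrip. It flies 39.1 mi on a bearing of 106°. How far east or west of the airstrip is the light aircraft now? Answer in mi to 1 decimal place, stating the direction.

37.6 mi east

Leg 1 (106°, 39.1 mi): east 39.1 sin 106° = 37.59, north 39.1 cos 106° = -10.78
Net east component: 37.59 mi.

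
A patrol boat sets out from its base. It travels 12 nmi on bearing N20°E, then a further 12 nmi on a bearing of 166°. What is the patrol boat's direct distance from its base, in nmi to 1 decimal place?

7.0 nmi

Leg 1 (N20°E, 12 nmi): east 12 sin 20° = 4.10, north 12 cos 20° = 11.28
Leg 2 (166°, 12 nmi): east 12 sin 166° = 2.90, north 12 cos 166° = -11.64
Net: 7.01 east, -0.37 north. Distance = √((7.01)² + (-0.37)²) = 7.017 nmi.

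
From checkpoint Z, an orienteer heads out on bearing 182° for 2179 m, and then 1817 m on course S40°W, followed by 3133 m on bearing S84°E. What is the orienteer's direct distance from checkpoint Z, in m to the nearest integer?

4323 m

Leg 1 (182°, 2179 m): east 2179 sin 182° = -76.05, north 2179 cos 182° = -2177.67
Leg 2 (S40°W, 1817 m): east 1817 sin 220° = -1167.95, north 1817 cos 220° = -1391.90
Leg 3 (S84°E, 3133 m): east 3133 sin 96° = 3115.84, north 3133 cos 96° = -327.49
Net: 1871.85 east, -3897.06 north. Distance = √((1871.85)² + (-3897.06)²) = 4323.298 m.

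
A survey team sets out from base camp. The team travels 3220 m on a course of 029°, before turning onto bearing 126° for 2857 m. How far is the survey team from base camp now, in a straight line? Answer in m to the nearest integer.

4036 m

Leg 1 (029°, 3220 m): east 3220 sin 29° = 1561.09, north 3220 cos 29° = 2816.28
Leg 2 (126°, 2857 m): east 2857 sin 126° = 2311.36, north 2857 cos 126° = -1679.30
Net: 3872.45 east, 1136.97 north. Distance = √((3872.45)² + (1136.97)²) = 4035.909 m.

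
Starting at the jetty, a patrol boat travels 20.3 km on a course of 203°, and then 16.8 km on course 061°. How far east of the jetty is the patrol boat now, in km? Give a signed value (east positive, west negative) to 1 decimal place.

Leg 1 (203°, 20.3 km): east 20.3 sin 203° = -7.93, north 20.3 cos 203° = -18.69
Leg 2 (061°, 16.8 km): east 16.8 sin 61° = 14.69, north 16.8 cos 61° = 8.14
Net east component: 6.76 km.

6.8 km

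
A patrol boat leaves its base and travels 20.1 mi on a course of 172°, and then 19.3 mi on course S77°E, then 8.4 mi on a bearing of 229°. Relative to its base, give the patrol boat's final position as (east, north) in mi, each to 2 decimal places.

Leg 1 (172°, 20.1 mi): east 20.1 sin 172° = 2.80, north 20.1 cos 172° = -19.90
Leg 2 (S77°E, 19.3 mi): east 19.3 sin 103° = 18.81, north 19.3 cos 103° = -4.34
Leg 3 (229°, 8.4 mi): east 8.4 sin 229° = -6.34, north 8.4 cos 229° = -5.51
Summing: 15.26 mi east, -29.76 mi north → (15.26, -29.76).

(15.26, -29.76)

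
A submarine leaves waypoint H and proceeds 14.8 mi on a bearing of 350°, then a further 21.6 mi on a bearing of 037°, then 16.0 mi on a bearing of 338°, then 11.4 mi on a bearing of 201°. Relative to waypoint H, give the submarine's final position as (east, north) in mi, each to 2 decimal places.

(0.35, 36.02)

Leg 1 (350°, 14.8 mi): east 14.8 sin 350° = -2.57, north 14.8 cos 350° = 14.58
Leg 2 (037°, 21.6 mi): east 21.6 sin 37° = 13.00, north 21.6 cos 37° = 17.25
Leg 3 (338°, 16.0 mi): east 16.0 sin 338° = -5.99, north 16.0 cos 338° = 14.83
Leg 4 (201°, 11.4 mi): east 11.4 sin 201° = -4.09, north 11.4 cos 201° = -10.64
Summing: 0.35 mi east, 36.02 mi north → (0.35, 36.02).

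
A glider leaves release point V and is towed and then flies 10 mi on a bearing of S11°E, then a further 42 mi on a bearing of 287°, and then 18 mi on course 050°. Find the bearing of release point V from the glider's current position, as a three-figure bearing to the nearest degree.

120°

Leg 1 (S11°E, 10 mi): east 10 sin 169° = 1.91, north 10 cos 169° = -9.82
Leg 2 (287°, 42 mi): east 42 sin 287° = -40.16, north 42 cos 287° = 12.28
Leg 3 (050°, 18 mi): east 18 sin 50° = 13.79, north 18 cos 50° = 11.57
Net displacement: -24.47 east, 14.03 north. Direction back to start is (24.47, -14.03): bearing = atan2(24.47, -14.03) mod 360° = 119.84° ≈ 120°.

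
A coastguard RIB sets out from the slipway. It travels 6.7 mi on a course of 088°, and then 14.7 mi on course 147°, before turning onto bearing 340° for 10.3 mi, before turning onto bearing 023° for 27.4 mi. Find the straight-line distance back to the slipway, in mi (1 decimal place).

31.6 mi

Leg 1 (088°, 6.7 mi): east 6.7 sin 88° = 6.70, north 6.7 cos 88° = 0.23
Leg 2 (147°, 14.7 mi): east 14.7 sin 147° = 8.01, north 14.7 cos 147° = -12.33
Leg 3 (340°, 10.3 mi): east 10.3 sin 340° = -3.52, north 10.3 cos 340° = 9.68
Leg 4 (023°, 27.4 mi): east 27.4 sin 23° = 10.71, north 27.4 cos 23° = 25.22
Net: 21.89 east, 22.81 north. Distance = √((21.89)² + (22.81)²) = 31.608 mi.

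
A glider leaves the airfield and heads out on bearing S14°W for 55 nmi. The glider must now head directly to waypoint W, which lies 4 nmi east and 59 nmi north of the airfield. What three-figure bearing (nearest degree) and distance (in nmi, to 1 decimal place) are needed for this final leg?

Leg 1 (S14°W, 55 nmi): east 55 sin 194° = -13.31, north 55 cos 194° = -53.37
Current position: (-13.31, -53.37). Target: (4, 59). Remaining: Δeast = 17.31, Δnorth = 112.37.
Bearing = atan2(17.31, 112.37) mod 360° = 8.76°; distance = √((17.31)² + (112.37)²) = 113.691 nmi.

009°, 113.7 nmi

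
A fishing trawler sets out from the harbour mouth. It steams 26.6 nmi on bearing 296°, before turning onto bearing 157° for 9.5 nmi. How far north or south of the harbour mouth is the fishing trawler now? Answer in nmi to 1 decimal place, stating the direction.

2.9 nmi north

Leg 1 (296°, 26.6 nmi): east 26.6 sin 296° = -23.91, north 26.6 cos 296° = 11.66
Leg 2 (157°, 9.5 nmi): east 9.5 sin 157° = 3.71, north 9.5 cos 157° = -8.74
Net north component: 2.92 nmi.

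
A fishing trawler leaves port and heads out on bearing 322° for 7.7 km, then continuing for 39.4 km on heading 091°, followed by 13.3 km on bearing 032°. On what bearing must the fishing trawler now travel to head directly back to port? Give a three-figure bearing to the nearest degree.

248°

Leg 1 (322°, 7.7 km): east 7.7 sin 322° = -4.74, north 7.7 cos 322° = 6.07
Leg 2 (091°, 39.4 km): east 39.4 sin 91° = 39.39, north 39.4 cos 91° = -0.69
Leg 3 (032°, 13.3 km): east 13.3 sin 32° = 7.05, north 13.3 cos 32° = 11.28
Net displacement: 41.70 east, 16.66 north. Direction back to start is (-41.70, -16.66): bearing = atan2(-41.70, -16.66) mod 360° = 248.22° ≈ 248°.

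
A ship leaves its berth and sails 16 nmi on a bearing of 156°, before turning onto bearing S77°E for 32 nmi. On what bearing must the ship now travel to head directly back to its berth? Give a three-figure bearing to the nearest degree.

Leg 1 (156°, 16 nmi): east 16 sin 156° = 6.51, north 16 cos 156° = -14.62
Leg 2 (S77°E, 32 nmi): east 32 sin 103° = 31.18, north 32 cos 103° = -7.20
Net displacement: 37.69 east, -21.82 north. Direction back to start is (-37.69, 21.82): bearing = atan2(-37.69, 21.82) mod 360° = 300.06° ≈ 300°.

300°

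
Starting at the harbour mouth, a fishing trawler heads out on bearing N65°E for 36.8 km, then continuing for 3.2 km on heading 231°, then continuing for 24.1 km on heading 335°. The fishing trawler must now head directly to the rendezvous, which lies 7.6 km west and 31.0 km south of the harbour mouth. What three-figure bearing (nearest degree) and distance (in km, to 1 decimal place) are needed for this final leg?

203°, 72.2 km

Leg 1 (N65°E, 36.8 km): east 36.8 sin 65° = 33.35, north 36.8 cos 65° = 15.55
Leg 2 (231°, 3.2 km): east 3.2 sin 231° = -2.49, north 3.2 cos 231° = -2.01
Leg 3 (335°, 24.1 km): east 24.1 sin 335° = -10.19, north 24.1 cos 335° = 21.84
Current position: (20.68, 35.38). Target: (-7.6, -31.0). Remaining: Δeast = -28.28, Δnorth = -66.38.
Bearing = atan2(-28.28, -66.38) mod 360° = 203.08°; distance = √((-28.28)² + (-66.38)²) = 72.154 km.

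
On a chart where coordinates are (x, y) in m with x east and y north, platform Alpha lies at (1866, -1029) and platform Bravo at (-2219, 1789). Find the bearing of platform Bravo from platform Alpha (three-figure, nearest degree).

305°

Δeast = -2219 − 1866 = -4085.00; Δnorth = 1789 − -1029 = 2818.00.
Bearing = atan2(Δeast, Δnorth) mod 360° = 304.60° ≈ 305°.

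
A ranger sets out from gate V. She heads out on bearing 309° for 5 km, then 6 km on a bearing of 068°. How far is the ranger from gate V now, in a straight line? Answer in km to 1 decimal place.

5.6 km

Leg 1 (309°, 5 km): east 5 sin 309° = -3.89, north 5 cos 309° = 3.15
Leg 2 (068°, 6 km): east 6 sin 68° = 5.56, north 6 cos 68° = 2.25
Net: 1.68 east, 5.39 north. Distance = √((1.68)² + (5.39)²) = 5.649 km.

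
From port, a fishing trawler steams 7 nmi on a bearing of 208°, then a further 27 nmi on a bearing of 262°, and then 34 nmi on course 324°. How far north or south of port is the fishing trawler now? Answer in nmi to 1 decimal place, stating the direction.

17.6 nmi north

Leg 1 (208°, 7 nmi): east 7 sin 208° = -3.29, north 7 cos 208° = -6.18
Leg 2 (262°, 27 nmi): east 27 sin 262° = -26.74, north 27 cos 262° = -3.76
Leg 3 (324°, 34 nmi): east 34 sin 324° = -19.98, north 34 cos 324° = 27.51
Net north component: 17.57 nmi.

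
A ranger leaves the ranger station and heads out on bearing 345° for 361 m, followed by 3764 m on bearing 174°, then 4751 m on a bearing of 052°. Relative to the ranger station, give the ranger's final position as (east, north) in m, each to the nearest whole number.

Leg 1 (345°, 361 m): east 361 sin 345° = -93.43, north 361 cos 345° = 348.70
Leg 2 (174°, 3764 m): east 3764 sin 174° = 393.45, north 3764 cos 174° = -3743.38
Leg 3 (052°, 4751 m): east 4751 sin 52° = 3743.84, north 4751 cos 52° = 2925.01
Summing: 4043.85 m east, -469.67 m north → (4044, -470).

(4044, -470)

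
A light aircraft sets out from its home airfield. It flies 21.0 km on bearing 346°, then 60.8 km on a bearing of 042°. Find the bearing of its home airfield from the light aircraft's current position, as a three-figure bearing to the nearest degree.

Leg 1 (346°, 21.0 km): east 21.0 sin 346° = -5.08, north 21.0 cos 346° = 20.38
Leg 2 (042°, 60.8 km): east 60.8 sin 42° = 40.68, north 60.8 cos 42° = 45.18
Net displacement: 35.60 east, 65.56 north. Direction back to start is (-35.60, -65.56): bearing = atan2(-35.60, -65.56) mod 360° = 208.50° ≈ 209°.

209°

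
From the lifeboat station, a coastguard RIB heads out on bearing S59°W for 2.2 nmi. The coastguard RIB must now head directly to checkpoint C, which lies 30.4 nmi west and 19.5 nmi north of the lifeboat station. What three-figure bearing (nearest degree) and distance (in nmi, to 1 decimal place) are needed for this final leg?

Leg 1 (S59°W, 2.2 nmi): east 2.2 sin 239° = -1.89, north 2.2 cos 239° = -1.13
Current position: (-1.89, -1.13). Target: (-30.4, 19.5). Remaining: Δeast = -28.51, Δnorth = 20.63.
Bearing = atan2(-28.51, 20.63) mod 360° = 305.89°; distance = √((-28.51)² + (20.63)²) = 35.196 nmi.

306°, 35.2 nmi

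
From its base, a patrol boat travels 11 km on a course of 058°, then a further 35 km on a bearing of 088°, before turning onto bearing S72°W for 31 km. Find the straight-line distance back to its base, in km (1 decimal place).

15.0 km

Leg 1 (058°, 11 km): east 11 sin 58° = 9.33, north 11 cos 58° = 5.83
Leg 2 (088°, 35 km): east 35 sin 88° = 34.98, north 35 cos 88° = 1.22
Leg 3 (S72°W, 31 km): east 31 sin 252° = -29.48, north 31 cos 252° = -9.58
Net: 14.82 east, -2.53 north. Distance = √((14.82)² + (-2.53)²) = 15.039 km.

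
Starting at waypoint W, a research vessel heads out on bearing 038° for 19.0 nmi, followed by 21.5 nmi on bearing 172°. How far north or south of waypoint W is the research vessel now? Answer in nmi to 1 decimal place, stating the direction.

6.3 nmi south

Leg 1 (038°, 19.0 nmi): east 19.0 sin 38° = 11.70, north 19.0 cos 38° = 14.97
Leg 2 (172°, 21.5 nmi): east 21.5 sin 172° = 2.99, north 21.5 cos 172° = -21.29
Net north component: -6.32 nmi.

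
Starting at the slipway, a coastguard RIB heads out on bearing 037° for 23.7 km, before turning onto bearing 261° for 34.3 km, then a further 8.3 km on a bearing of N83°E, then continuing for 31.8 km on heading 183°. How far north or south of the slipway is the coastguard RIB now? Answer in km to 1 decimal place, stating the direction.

Leg 1 (037°, 23.7 km): east 23.7 sin 37° = 14.26, north 23.7 cos 37° = 18.93
Leg 2 (261°, 34.3 km): east 34.3 sin 261° = -33.88, north 34.3 cos 261° = -5.37
Leg 3 (N83°E, 8.3 km): east 8.3 sin 83° = 8.24, north 8.3 cos 83° = 1.01
Leg 4 (183°, 31.8 km): east 31.8 sin 183° = -1.66, north 31.8 cos 183° = -31.76
Net north component: -17.18 km.

17.2 km south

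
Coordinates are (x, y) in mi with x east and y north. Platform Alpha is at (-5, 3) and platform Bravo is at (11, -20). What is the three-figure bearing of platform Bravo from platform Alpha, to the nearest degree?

145°

Δeast = 11 − -5 = 16.00; Δnorth = -20 − 3 = -23.00.
Bearing = atan2(Δeast, Δnorth) mod 360° = 145.18° ≈ 145°.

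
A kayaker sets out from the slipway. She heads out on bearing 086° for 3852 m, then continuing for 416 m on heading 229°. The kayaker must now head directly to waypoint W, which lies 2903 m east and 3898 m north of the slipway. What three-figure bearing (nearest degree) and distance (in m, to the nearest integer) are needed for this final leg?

Leg 1 (086°, 3852 m): east 3852 sin 86° = 3842.62, north 3852 cos 86° = 268.70
Leg 2 (229°, 416 m): east 416 sin 229° = -313.96, north 416 cos 229° = -272.92
Current position: (3528.66, -4.22). Target: (2903, 3898). Remaining: Δeast = -625.66, Δnorth = 3902.22.
Bearing = atan2(-625.66, 3902.22) mod 360° = 350.89°; distance = √((-625.66)² + (3902.22)²) = 3952.057 m.

351°, 3952 m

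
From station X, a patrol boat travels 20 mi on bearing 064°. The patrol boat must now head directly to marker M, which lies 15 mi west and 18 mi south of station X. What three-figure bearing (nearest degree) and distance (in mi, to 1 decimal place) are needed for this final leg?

Leg 1 (064°, 20 mi): east 20 sin 64° = 17.98, north 20 cos 64° = 8.77
Current position: (17.98, 8.77). Target: (-15, -18). Remaining: Δeast = -32.98, Δnorth = -26.77.
Bearing = atan2(-32.98, -26.77) mod 360° = 230.93°; distance = √((-32.98)² + (-26.77)²) = 42.472 mi.

231°, 42.5 mi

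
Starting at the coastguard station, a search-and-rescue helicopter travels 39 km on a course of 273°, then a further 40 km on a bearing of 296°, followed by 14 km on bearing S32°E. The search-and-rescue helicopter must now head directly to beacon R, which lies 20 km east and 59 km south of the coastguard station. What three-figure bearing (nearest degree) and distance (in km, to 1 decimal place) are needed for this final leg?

Leg 1 (273°, 39 km): east 39 sin 273° = -38.95, north 39 cos 273° = 2.04
Leg 2 (296°, 40 km): east 40 sin 296° = -35.95, north 40 cos 296° = 17.53
Leg 3 (S32°E, 14 km): east 14 sin 148° = 7.42, north 14 cos 148° = -11.87
Current position: (-67.48, 7.70). Target: (20, -59). Remaining: Δeast = 87.48, Δnorth = -66.70.
Bearing = atan2(87.48, -66.70) mod 360° = 127.33°; distance = √((87.48)² + (-66.70)²) = 110.009 km.

127°, 110.0 km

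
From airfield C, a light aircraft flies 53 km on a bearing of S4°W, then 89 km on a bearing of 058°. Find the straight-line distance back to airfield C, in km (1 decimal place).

Leg 1 (S4°W, 53 km): east 53 sin 184° = -3.70, north 53 cos 184° = -52.87
Leg 2 (058°, 89 km): east 89 sin 58° = 75.48, north 89 cos 58° = 47.16
Net: 71.78 east, -5.71 north. Distance = √((71.78)² + (-5.71)²) = 72.006 km.

72.0 km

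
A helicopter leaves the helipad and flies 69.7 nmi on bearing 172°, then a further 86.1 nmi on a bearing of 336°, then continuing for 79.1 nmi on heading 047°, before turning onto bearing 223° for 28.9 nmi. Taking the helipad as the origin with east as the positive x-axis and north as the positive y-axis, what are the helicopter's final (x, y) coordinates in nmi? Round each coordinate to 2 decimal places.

(12.82, 42.44)

Leg 1 (172°, 69.7 nmi): east 69.7 sin 172° = 9.70, north 69.7 cos 172° = -69.02
Leg 2 (336°, 86.1 nmi): east 86.1 sin 336° = -35.02, north 86.1 cos 336° = 78.66
Leg 3 (047°, 79.1 nmi): east 79.1 sin 47° = 57.85, north 79.1 cos 47° = 53.95
Leg 4 (223°, 28.9 nmi): east 28.9 sin 223° = -19.71, north 28.9 cos 223° = -21.14
Summing: 12.82 nmi east, 42.44 nmi north → (12.82, 42.44).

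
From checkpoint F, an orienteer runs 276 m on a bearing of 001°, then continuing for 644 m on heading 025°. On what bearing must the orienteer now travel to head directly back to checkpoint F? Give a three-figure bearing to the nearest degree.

198°

Leg 1 (001°, 276 m): east 276 sin 1° = 4.82, north 276 cos 1° = 275.96
Leg 2 (025°, 644 m): east 644 sin 25° = 272.17, north 644 cos 25° = 583.66
Net displacement: 276.98 east, 859.62 north. Direction back to start is (-276.98, -859.62): bearing = atan2(-276.98, -859.62) mod 360° = 197.86° ≈ 198°.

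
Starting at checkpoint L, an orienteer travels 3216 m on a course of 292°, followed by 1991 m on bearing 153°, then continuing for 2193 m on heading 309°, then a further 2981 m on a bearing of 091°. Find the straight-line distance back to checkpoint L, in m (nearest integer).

Leg 1 (292°, 3216 m): east 3216 sin 292° = -2981.82, north 3216 cos 292° = 1204.73
Leg 2 (153°, 1991 m): east 1991 sin 153° = 903.90, north 1991 cos 153° = -1773.99
Leg 3 (309°, 2193 m): east 2193 sin 309° = -1704.28, north 2193 cos 309° = 1380.10
Leg 4 (091°, 2981 m): east 2981 sin 91° = 2980.55, north 2981 cos 91° = -52.03
Net: -801.66 east, 758.81 north. Distance = √((-801.66)² + (758.81)²) = 1103.841 m.

1104 m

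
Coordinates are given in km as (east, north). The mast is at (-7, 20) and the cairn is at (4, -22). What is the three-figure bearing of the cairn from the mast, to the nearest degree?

165°

Δeast = 4 − -7 = 11.00; Δnorth = -22 − 20 = -42.00.
Bearing = atan2(Δeast, Δnorth) mod 360° = 165.32° ≈ 165°.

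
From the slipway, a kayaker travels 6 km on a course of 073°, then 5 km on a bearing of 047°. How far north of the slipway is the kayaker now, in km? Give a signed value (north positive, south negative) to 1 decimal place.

Leg 1 (073°, 6 km): east 6 sin 73° = 5.74, north 6 cos 73° = 1.75
Leg 2 (047°, 5 km): east 5 sin 47° = 3.66, north 5 cos 47° = 3.41
Net north component: 5.16 km.

5.2 km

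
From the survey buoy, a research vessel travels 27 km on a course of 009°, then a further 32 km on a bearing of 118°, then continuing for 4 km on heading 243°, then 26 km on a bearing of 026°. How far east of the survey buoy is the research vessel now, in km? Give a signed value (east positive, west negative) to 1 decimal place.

40.3 km

Leg 1 (009°, 27 km): east 27 sin 9° = 4.22, north 27 cos 9° = 26.67
Leg 2 (118°, 32 km): east 32 sin 118° = 28.25, north 32 cos 118° = -15.02
Leg 3 (243°, 4 km): east 4 sin 243° = -3.56, north 4 cos 243° = -1.82
Leg 4 (026°, 26 km): east 26 sin 26° = 11.40, north 26 cos 26° = 23.37
Net east component: 40.31 km.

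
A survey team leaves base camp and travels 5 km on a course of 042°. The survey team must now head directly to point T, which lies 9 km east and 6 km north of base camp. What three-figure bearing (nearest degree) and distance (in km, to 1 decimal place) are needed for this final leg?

068°, 6.1 km

Leg 1 (042°, 5 km): east 5 sin 42° = 3.35, north 5 cos 42° = 3.72
Current position: (3.35, 3.72). Target: (9, 6). Remaining: Δeast = 5.65, Δnorth = 2.28.
Bearing = atan2(5.65, 2.28) mod 360° = 68.00°; distance = √((5.65)² + (2.28)²) = 6.098 km.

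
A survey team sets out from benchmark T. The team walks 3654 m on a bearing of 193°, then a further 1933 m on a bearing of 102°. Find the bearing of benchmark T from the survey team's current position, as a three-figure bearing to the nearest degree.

Leg 1 (193°, 3654 m): east 3654 sin 193° = -821.97, north 3654 cos 193° = -3560.35
Leg 2 (102°, 1933 m): east 1933 sin 102° = 1890.76, north 1933 cos 102° = -401.89
Net displacement: 1068.79 east, -3962.24 north. Direction back to start is (-1068.79, 3962.24): bearing = atan2(-1068.79, 3962.24) mod 360° = 344.90° ≈ 345°.

345°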